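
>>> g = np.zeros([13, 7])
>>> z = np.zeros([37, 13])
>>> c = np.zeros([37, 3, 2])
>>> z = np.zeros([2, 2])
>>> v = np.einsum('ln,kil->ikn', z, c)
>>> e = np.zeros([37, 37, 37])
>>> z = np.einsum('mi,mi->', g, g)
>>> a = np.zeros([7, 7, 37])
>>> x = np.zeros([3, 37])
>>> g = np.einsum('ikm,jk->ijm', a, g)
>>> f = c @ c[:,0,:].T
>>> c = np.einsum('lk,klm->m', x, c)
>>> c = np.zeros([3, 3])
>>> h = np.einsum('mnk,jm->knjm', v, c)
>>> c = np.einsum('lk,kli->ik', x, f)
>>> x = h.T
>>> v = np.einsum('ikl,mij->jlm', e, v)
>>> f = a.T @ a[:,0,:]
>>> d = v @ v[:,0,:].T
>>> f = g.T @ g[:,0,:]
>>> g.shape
(7, 13, 37)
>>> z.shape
()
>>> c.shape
(37, 37)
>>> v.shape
(2, 37, 3)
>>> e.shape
(37, 37, 37)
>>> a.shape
(7, 7, 37)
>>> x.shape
(3, 3, 37, 2)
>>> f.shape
(37, 13, 37)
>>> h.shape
(2, 37, 3, 3)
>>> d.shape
(2, 37, 2)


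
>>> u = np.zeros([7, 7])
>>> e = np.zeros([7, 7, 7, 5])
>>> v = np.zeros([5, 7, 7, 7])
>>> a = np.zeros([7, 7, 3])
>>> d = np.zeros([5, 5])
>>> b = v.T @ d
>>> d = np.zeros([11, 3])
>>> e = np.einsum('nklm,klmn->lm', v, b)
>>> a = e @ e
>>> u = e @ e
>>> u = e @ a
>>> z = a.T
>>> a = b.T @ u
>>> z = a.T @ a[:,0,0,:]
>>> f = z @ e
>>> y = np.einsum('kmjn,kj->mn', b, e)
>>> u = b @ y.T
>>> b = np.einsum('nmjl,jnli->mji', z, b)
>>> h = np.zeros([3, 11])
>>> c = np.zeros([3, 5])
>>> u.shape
(7, 7, 7, 7)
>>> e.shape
(7, 7)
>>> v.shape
(5, 7, 7, 7)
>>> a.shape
(5, 7, 7, 7)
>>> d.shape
(11, 3)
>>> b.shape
(7, 7, 5)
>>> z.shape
(7, 7, 7, 7)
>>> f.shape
(7, 7, 7, 7)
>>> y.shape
(7, 5)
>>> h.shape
(3, 11)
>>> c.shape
(3, 5)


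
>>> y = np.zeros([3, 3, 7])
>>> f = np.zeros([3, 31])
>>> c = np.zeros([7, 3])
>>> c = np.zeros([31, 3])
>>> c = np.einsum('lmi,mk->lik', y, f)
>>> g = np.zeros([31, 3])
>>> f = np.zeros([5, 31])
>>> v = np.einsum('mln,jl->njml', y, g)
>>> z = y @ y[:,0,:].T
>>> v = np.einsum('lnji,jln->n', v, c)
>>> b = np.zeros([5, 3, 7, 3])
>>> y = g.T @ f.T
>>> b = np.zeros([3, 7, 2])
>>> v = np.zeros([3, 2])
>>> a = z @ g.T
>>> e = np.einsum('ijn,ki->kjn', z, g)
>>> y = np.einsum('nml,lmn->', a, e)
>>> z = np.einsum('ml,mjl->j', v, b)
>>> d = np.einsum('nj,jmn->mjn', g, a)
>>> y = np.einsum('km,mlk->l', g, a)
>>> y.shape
(3,)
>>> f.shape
(5, 31)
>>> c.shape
(3, 7, 31)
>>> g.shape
(31, 3)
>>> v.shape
(3, 2)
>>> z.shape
(7,)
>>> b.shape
(3, 7, 2)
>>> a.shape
(3, 3, 31)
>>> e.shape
(31, 3, 3)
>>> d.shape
(3, 3, 31)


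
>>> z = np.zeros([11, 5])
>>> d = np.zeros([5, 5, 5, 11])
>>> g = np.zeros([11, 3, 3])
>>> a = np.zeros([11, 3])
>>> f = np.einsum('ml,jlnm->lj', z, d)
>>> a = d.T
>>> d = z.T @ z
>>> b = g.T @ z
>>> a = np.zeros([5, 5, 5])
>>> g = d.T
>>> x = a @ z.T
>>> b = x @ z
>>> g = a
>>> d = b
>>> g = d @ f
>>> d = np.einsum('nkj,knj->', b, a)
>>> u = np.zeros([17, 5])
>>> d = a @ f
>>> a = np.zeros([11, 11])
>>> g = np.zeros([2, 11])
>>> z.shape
(11, 5)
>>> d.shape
(5, 5, 5)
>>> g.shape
(2, 11)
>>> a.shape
(11, 11)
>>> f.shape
(5, 5)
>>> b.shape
(5, 5, 5)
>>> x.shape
(5, 5, 11)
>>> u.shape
(17, 5)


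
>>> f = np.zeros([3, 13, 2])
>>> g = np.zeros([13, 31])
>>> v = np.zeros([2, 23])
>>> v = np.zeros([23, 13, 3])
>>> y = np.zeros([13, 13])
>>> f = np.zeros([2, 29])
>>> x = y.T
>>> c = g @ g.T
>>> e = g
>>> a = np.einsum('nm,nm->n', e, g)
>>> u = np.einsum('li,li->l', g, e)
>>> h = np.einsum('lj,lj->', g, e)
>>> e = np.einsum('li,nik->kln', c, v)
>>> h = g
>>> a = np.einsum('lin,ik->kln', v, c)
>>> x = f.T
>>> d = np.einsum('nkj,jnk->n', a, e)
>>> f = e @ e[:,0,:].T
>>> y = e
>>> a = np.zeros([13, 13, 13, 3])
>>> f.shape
(3, 13, 3)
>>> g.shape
(13, 31)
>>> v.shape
(23, 13, 3)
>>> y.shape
(3, 13, 23)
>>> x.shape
(29, 2)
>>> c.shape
(13, 13)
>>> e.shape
(3, 13, 23)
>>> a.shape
(13, 13, 13, 3)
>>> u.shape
(13,)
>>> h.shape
(13, 31)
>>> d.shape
(13,)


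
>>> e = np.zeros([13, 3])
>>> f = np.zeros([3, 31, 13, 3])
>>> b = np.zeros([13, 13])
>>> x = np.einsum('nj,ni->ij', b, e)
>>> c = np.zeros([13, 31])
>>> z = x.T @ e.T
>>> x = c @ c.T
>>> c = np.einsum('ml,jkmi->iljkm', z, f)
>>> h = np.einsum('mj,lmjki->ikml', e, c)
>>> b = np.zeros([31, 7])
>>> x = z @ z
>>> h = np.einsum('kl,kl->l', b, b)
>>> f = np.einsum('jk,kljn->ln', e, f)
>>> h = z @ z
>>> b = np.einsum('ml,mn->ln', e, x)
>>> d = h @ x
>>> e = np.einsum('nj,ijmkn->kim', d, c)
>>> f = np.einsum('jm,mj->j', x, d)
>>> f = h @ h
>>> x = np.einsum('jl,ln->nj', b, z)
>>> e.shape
(31, 3, 3)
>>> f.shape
(13, 13)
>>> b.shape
(3, 13)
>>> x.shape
(13, 3)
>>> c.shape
(3, 13, 3, 31, 13)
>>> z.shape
(13, 13)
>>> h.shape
(13, 13)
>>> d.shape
(13, 13)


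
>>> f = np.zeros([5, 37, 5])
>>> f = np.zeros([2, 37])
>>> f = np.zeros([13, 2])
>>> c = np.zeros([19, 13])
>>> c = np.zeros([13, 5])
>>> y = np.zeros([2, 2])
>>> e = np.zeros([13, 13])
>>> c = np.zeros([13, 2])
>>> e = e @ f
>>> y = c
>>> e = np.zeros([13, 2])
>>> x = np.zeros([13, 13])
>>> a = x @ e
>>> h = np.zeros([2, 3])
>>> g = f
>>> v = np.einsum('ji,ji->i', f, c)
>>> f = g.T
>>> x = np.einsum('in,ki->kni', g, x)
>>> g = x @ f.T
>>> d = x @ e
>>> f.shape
(2, 13)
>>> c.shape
(13, 2)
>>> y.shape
(13, 2)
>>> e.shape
(13, 2)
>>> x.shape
(13, 2, 13)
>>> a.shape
(13, 2)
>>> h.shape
(2, 3)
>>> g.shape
(13, 2, 2)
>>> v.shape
(2,)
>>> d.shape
(13, 2, 2)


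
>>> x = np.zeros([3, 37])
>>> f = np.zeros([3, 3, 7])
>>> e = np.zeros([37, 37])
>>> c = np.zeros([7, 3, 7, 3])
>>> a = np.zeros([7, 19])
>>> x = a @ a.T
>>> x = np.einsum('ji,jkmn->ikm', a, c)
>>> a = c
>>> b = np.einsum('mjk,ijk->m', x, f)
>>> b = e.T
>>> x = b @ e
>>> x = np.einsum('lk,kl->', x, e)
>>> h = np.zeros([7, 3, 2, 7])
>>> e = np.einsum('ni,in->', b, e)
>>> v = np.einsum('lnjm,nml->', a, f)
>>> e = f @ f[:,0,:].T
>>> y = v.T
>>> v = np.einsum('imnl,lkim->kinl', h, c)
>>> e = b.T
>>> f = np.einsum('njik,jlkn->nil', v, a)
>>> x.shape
()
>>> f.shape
(3, 2, 3)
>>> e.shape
(37, 37)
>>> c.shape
(7, 3, 7, 3)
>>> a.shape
(7, 3, 7, 3)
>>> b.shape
(37, 37)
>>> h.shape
(7, 3, 2, 7)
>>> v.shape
(3, 7, 2, 7)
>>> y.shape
()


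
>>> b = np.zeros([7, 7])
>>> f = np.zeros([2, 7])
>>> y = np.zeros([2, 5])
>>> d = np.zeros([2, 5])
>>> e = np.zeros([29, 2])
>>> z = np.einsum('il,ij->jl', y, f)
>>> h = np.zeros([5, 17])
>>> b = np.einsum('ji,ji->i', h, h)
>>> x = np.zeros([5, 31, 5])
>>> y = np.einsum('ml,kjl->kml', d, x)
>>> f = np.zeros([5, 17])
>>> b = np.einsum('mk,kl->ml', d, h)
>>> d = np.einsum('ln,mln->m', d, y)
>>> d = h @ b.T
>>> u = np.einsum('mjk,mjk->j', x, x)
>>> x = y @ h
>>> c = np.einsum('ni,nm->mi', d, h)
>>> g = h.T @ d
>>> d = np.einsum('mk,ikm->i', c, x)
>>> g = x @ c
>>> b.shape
(2, 17)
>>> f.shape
(5, 17)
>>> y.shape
(5, 2, 5)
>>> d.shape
(5,)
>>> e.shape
(29, 2)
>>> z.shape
(7, 5)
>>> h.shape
(5, 17)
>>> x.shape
(5, 2, 17)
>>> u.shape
(31,)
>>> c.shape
(17, 2)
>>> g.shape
(5, 2, 2)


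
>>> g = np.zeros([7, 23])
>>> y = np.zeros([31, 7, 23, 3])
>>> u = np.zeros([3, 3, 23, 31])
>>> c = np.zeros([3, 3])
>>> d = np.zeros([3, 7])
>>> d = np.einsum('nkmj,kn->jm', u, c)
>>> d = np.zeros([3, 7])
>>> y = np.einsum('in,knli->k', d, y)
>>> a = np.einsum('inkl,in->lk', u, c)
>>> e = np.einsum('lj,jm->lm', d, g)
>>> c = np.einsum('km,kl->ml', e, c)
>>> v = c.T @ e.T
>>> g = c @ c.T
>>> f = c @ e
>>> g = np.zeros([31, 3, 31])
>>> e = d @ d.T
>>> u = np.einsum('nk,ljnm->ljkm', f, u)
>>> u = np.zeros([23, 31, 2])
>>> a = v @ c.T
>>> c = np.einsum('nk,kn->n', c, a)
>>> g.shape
(31, 3, 31)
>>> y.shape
(31,)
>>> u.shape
(23, 31, 2)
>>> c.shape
(23,)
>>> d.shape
(3, 7)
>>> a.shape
(3, 23)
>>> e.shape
(3, 3)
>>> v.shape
(3, 3)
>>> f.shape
(23, 23)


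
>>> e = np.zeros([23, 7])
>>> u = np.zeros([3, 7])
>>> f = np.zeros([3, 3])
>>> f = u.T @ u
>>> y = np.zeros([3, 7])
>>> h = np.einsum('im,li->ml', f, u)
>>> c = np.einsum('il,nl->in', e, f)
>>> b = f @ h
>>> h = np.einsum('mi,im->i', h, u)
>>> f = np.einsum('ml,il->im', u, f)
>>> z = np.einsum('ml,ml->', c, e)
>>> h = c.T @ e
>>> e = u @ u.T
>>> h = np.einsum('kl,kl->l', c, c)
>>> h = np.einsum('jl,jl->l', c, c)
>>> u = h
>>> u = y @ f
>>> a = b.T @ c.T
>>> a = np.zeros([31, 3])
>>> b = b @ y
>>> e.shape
(3, 3)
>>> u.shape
(3, 3)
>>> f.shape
(7, 3)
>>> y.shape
(3, 7)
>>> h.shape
(7,)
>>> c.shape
(23, 7)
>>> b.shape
(7, 7)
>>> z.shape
()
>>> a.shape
(31, 3)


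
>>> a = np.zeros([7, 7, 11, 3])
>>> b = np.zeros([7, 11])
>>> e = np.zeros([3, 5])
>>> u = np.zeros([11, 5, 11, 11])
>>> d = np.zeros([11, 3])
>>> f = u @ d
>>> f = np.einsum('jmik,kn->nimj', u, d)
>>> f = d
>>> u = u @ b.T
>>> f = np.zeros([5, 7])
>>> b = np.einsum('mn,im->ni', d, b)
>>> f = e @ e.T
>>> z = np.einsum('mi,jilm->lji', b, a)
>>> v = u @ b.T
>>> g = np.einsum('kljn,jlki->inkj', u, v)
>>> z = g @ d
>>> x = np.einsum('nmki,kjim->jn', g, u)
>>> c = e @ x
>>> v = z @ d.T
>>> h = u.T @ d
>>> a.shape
(7, 7, 11, 3)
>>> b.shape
(3, 7)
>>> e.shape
(3, 5)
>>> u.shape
(11, 5, 11, 7)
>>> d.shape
(11, 3)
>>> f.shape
(3, 3)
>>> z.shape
(3, 7, 11, 3)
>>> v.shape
(3, 7, 11, 11)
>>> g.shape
(3, 7, 11, 11)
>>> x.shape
(5, 3)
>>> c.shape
(3, 3)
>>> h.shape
(7, 11, 5, 3)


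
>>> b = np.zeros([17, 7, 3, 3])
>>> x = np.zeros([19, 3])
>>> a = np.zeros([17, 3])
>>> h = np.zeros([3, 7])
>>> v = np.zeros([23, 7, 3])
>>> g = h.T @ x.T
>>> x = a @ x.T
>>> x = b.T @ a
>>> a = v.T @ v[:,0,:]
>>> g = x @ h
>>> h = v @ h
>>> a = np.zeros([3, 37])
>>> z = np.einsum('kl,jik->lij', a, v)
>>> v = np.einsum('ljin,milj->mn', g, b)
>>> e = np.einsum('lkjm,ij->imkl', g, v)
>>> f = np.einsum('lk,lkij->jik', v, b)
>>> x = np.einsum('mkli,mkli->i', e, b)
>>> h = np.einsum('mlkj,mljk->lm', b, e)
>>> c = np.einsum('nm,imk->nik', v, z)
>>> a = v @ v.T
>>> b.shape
(17, 7, 3, 3)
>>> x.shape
(3,)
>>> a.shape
(17, 17)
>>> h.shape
(7, 17)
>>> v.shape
(17, 7)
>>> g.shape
(3, 3, 7, 7)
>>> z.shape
(37, 7, 23)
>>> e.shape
(17, 7, 3, 3)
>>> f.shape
(3, 3, 7)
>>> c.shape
(17, 37, 23)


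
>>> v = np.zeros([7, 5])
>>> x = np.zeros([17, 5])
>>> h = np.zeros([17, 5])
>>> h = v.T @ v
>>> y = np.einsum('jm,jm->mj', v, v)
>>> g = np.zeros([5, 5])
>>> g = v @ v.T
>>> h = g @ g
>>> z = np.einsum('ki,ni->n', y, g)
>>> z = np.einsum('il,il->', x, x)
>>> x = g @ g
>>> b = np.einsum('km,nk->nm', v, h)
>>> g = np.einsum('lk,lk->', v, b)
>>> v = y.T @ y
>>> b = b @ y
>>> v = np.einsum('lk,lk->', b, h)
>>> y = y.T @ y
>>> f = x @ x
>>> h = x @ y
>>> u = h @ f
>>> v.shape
()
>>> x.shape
(7, 7)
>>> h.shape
(7, 7)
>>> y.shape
(7, 7)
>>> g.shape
()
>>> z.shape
()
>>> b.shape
(7, 7)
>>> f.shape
(7, 7)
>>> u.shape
(7, 7)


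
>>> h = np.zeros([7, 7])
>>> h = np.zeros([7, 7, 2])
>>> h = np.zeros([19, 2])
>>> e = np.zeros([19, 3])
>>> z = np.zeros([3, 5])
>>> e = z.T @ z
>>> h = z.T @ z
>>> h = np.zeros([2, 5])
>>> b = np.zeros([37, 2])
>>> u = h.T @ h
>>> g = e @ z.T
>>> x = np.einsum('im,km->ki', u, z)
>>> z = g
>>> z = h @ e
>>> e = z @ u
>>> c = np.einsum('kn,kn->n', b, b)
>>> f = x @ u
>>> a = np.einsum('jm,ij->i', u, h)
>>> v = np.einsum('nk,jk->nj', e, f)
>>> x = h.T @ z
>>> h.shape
(2, 5)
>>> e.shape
(2, 5)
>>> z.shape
(2, 5)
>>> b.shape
(37, 2)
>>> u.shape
(5, 5)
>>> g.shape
(5, 3)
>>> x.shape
(5, 5)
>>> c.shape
(2,)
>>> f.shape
(3, 5)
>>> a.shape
(2,)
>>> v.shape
(2, 3)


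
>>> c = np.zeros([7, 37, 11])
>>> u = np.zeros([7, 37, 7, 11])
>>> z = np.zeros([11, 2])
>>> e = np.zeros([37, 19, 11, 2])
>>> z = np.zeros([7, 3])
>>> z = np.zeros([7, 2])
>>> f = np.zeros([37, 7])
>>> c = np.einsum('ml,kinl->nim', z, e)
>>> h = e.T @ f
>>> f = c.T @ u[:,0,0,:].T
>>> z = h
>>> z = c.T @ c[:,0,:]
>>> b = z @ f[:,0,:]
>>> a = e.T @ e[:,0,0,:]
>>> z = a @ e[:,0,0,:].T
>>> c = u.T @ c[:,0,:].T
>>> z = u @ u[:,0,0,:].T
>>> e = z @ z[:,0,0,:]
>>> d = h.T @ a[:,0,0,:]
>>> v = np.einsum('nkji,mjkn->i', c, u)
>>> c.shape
(11, 7, 37, 11)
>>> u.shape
(7, 37, 7, 11)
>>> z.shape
(7, 37, 7, 7)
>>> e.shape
(7, 37, 7, 7)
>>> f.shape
(7, 19, 7)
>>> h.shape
(2, 11, 19, 7)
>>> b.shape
(7, 19, 7)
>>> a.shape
(2, 11, 19, 2)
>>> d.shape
(7, 19, 11, 2)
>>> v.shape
(11,)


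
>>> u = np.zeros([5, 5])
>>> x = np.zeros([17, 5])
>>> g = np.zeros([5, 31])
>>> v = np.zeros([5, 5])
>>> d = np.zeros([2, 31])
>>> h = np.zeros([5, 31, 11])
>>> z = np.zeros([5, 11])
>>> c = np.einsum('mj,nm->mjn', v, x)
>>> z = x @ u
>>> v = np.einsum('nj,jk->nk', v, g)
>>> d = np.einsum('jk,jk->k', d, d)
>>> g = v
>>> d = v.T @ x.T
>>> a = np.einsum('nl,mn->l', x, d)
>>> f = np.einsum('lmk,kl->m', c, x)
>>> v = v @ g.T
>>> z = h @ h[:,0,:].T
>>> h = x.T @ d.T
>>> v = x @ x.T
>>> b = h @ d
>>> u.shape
(5, 5)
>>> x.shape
(17, 5)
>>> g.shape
(5, 31)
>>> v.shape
(17, 17)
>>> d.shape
(31, 17)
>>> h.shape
(5, 31)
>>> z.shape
(5, 31, 5)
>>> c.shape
(5, 5, 17)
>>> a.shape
(5,)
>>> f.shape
(5,)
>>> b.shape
(5, 17)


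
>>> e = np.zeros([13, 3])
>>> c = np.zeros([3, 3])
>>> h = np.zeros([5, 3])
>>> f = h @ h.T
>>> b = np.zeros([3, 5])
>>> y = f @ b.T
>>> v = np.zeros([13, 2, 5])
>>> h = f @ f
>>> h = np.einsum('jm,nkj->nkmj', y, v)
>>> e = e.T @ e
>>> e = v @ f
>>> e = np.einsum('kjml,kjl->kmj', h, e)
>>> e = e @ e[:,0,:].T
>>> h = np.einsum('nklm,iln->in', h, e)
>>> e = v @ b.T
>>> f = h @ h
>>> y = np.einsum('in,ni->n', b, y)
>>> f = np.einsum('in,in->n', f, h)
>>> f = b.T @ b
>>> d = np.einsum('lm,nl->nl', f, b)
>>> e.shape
(13, 2, 3)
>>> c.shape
(3, 3)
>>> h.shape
(13, 13)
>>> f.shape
(5, 5)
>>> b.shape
(3, 5)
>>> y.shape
(5,)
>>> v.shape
(13, 2, 5)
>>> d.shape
(3, 5)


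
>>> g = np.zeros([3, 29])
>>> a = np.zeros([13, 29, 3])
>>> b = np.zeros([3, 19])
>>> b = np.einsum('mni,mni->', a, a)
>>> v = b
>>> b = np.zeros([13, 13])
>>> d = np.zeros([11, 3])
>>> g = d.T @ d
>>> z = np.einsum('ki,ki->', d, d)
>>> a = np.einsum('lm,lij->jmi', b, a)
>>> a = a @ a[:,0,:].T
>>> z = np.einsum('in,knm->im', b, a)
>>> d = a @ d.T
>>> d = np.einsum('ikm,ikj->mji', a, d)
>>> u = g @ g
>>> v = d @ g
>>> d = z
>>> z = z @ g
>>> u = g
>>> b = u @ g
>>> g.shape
(3, 3)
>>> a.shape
(3, 13, 3)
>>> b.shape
(3, 3)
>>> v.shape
(3, 11, 3)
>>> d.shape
(13, 3)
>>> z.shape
(13, 3)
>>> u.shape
(3, 3)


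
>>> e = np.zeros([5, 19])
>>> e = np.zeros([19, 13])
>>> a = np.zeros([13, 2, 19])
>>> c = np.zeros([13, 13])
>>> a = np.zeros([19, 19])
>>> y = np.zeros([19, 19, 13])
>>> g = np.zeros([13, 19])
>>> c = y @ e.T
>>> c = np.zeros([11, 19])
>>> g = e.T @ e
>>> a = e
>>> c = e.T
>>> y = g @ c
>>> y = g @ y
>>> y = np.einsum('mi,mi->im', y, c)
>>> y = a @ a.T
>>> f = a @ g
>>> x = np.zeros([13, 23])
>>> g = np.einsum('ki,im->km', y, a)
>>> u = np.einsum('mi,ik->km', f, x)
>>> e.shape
(19, 13)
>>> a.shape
(19, 13)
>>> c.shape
(13, 19)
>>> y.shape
(19, 19)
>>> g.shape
(19, 13)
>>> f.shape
(19, 13)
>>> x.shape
(13, 23)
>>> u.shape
(23, 19)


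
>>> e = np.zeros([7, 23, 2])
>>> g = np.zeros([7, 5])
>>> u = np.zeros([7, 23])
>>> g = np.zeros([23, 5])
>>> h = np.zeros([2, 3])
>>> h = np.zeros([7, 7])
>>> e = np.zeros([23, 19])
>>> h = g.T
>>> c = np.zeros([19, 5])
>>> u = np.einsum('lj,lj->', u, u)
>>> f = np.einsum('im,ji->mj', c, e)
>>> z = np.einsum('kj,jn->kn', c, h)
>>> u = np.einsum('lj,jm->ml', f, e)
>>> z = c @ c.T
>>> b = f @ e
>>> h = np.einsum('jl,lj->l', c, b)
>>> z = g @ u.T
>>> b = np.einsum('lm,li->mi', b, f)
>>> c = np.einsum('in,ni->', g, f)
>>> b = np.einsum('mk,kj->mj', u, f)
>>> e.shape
(23, 19)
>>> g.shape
(23, 5)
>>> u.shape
(19, 5)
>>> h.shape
(5,)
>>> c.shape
()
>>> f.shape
(5, 23)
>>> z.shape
(23, 19)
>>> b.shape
(19, 23)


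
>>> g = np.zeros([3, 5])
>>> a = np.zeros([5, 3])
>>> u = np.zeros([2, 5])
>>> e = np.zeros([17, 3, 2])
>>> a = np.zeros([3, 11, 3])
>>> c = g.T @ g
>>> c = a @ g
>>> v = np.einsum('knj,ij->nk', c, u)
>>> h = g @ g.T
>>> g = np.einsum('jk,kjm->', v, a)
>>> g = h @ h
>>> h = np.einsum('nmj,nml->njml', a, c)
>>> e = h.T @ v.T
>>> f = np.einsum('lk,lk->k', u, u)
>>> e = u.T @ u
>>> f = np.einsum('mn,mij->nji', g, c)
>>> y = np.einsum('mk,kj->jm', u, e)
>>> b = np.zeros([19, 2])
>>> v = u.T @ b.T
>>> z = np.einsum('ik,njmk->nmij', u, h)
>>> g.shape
(3, 3)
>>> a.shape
(3, 11, 3)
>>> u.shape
(2, 5)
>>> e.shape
(5, 5)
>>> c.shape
(3, 11, 5)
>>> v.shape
(5, 19)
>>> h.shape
(3, 3, 11, 5)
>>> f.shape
(3, 5, 11)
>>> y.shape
(5, 2)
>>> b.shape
(19, 2)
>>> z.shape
(3, 11, 2, 3)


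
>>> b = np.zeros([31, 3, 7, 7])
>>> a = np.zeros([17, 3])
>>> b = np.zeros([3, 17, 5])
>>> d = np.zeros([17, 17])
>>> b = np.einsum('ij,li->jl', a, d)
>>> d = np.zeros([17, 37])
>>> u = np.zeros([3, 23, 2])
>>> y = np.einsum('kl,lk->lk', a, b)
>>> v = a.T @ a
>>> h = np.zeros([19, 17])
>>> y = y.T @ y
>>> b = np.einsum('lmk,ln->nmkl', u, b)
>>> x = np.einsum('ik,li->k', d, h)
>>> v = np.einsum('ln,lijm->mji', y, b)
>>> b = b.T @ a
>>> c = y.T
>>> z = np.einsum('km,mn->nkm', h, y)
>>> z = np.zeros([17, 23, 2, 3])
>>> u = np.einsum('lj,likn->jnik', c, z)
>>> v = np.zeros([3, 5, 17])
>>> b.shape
(3, 2, 23, 3)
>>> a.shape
(17, 3)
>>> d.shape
(17, 37)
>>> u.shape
(17, 3, 23, 2)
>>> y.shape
(17, 17)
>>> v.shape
(3, 5, 17)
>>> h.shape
(19, 17)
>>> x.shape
(37,)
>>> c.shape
(17, 17)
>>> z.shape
(17, 23, 2, 3)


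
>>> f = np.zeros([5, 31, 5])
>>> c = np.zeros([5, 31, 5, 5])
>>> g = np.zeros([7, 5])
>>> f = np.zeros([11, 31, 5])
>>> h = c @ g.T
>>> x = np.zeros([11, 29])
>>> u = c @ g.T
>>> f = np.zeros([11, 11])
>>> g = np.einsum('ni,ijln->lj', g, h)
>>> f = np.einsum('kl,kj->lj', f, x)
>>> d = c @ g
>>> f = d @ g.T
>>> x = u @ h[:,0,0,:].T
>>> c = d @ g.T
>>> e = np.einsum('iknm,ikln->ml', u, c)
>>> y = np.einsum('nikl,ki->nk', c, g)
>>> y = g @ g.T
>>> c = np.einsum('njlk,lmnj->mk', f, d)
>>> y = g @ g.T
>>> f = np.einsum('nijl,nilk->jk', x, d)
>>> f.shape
(5, 31)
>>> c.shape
(31, 5)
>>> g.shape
(5, 31)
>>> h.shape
(5, 31, 5, 7)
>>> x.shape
(5, 31, 5, 5)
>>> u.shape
(5, 31, 5, 7)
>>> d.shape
(5, 31, 5, 31)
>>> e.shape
(7, 5)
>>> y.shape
(5, 5)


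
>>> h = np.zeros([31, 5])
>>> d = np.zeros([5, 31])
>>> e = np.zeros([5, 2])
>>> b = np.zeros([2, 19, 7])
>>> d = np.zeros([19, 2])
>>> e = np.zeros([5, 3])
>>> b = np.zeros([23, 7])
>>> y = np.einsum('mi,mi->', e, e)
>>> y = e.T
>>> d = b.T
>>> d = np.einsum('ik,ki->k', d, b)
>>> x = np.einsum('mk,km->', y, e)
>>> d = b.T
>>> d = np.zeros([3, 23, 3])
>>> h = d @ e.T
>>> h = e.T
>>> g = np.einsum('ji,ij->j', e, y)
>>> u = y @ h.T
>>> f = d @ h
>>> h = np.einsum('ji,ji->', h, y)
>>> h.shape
()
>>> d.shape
(3, 23, 3)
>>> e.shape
(5, 3)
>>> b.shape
(23, 7)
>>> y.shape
(3, 5)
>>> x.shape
()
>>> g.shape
(5,)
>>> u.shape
(3, 3)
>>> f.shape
(3, 23, 5)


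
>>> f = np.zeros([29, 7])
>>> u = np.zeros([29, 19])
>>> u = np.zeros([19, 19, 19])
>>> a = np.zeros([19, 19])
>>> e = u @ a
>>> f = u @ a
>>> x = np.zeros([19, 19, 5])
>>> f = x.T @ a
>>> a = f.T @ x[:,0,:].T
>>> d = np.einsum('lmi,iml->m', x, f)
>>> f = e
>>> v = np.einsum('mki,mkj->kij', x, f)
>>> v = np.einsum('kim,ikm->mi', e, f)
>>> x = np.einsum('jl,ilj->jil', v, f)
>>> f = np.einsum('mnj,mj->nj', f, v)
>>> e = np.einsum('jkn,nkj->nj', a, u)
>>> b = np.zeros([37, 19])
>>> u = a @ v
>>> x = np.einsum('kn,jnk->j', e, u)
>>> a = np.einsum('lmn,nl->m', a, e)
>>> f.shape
(19, 19)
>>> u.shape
(19, 19, 19)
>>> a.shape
(19,)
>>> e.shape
(19, 19)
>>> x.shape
(19,)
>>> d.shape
(19,)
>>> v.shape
(19, 19)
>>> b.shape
(37, 19)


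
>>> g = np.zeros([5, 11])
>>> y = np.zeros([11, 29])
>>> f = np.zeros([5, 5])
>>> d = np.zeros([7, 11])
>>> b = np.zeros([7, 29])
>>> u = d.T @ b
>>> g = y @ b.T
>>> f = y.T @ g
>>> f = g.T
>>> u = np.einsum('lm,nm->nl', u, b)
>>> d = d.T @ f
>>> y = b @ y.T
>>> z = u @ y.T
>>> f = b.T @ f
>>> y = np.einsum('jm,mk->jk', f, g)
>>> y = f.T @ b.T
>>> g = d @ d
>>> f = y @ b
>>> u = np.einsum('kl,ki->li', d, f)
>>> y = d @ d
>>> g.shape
(11, 11)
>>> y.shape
(11, 11)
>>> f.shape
(11, 29)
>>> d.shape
(11, 11)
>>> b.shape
(7, 29)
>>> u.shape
(11, 29)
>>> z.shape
(7, 7)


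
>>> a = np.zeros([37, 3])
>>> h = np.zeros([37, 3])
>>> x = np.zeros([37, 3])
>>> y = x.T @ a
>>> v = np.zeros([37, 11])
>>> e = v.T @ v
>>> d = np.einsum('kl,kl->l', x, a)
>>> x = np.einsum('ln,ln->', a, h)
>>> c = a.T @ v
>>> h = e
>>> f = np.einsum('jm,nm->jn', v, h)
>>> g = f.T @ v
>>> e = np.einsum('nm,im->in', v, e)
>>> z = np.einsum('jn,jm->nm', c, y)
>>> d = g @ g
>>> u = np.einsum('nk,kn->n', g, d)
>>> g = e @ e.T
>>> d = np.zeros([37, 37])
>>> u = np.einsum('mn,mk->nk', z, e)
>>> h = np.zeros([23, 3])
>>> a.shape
(37, 3)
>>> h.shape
(23, 3)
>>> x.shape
()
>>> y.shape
(3, 3)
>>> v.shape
(37, 11)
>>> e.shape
(11, 37)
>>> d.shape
(37, 37)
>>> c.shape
(3, 11)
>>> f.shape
(37, 11)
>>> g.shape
(11, 11)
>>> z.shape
(11, 3)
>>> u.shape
(3, 37)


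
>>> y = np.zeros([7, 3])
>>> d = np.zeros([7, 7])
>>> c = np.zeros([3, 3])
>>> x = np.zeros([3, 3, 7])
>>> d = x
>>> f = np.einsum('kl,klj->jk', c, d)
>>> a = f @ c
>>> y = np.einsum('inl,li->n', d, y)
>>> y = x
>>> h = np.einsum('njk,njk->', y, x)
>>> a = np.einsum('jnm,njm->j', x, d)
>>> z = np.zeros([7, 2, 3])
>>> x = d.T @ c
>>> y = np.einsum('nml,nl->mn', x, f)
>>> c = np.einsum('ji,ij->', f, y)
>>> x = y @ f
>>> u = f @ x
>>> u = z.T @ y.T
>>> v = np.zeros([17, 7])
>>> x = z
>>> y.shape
(3, 7)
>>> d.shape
(3, 3, 7)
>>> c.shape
()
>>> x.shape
(7, 2, 3)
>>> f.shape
(7, 3)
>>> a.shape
(3,)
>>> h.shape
()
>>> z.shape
(7, 2, 3)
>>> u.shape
(3, 2, 3)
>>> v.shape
(17, 7)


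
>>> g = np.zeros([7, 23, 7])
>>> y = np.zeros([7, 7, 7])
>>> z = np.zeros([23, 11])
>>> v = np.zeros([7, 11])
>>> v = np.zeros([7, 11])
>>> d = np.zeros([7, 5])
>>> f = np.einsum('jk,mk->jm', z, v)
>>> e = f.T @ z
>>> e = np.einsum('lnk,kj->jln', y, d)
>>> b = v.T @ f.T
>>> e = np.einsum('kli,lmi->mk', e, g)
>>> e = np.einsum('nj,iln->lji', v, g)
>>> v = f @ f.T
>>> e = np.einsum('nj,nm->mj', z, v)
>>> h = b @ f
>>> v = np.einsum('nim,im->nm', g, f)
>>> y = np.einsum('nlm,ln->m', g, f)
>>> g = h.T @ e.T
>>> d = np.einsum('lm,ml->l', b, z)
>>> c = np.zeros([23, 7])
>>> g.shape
(7, 23)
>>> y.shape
(7,)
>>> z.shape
(23, 11)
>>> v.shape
(7, 7)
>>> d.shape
(11,)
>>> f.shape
(23, 7)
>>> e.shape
(23, 11)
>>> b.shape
(11, 23)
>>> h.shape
(11, 7)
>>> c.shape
(23, 7)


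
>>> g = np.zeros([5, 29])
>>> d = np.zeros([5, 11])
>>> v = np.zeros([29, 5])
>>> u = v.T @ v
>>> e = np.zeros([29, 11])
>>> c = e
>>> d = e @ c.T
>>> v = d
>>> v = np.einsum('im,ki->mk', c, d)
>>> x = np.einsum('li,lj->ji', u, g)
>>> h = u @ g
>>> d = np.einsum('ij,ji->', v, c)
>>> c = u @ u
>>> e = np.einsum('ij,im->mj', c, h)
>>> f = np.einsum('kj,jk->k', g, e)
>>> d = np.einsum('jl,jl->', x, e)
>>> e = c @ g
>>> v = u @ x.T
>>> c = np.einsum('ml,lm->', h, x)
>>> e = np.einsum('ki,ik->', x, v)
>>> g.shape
(5, 29)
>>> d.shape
()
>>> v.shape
(5, 29)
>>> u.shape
(5, 5)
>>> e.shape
()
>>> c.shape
()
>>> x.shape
(29, 5)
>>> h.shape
(5, 29)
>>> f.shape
(5,)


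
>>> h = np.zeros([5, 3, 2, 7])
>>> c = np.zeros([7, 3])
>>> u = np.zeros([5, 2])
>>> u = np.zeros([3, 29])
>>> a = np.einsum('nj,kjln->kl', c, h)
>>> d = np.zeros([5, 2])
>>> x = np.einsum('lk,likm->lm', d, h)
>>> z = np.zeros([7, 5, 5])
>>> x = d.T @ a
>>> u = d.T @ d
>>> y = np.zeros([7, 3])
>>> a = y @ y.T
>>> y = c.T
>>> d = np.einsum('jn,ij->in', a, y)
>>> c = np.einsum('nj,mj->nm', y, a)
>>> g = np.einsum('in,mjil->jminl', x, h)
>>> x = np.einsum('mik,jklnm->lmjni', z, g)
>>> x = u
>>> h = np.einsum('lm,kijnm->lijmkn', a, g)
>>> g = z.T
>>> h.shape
(7, 5, 2, 7, 3, 2)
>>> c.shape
(3, 7)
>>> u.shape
(2, 2)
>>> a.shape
(7, 7)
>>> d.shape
(3, 7)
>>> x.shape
(2, 2)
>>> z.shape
(7, 5, 5)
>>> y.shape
(3, 7)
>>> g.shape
(5, 5, 7)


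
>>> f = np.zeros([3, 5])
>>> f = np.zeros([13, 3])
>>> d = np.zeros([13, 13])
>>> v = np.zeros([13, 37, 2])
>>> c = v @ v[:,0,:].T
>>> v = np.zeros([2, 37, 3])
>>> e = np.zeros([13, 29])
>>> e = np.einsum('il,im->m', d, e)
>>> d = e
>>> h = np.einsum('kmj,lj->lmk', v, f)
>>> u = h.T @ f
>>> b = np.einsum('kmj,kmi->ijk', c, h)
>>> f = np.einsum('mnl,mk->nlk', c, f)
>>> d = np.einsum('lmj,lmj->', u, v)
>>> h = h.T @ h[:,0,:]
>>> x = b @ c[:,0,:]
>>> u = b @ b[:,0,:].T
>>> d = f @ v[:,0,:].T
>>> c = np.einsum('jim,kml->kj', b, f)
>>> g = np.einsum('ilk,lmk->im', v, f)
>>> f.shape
(37, 13, 3)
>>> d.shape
(37, 13, 2)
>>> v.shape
(2, 37, 3)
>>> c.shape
(37, 2)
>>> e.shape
(29,)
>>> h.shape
(2, 37, 2)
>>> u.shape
(2, 13, 2)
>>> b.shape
(2, 13, 13)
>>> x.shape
(2, 13, 13)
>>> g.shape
(2, 13)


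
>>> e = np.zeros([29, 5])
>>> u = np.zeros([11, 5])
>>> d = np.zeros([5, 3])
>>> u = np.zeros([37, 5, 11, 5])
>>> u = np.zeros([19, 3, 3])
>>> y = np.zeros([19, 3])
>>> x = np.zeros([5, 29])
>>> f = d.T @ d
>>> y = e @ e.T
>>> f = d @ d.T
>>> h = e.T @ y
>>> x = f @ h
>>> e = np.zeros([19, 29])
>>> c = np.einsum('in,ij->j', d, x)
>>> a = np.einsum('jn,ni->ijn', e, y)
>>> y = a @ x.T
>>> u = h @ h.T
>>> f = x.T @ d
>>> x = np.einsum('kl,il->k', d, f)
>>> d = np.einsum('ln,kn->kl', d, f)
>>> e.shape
(19, 29)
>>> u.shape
(5, 5)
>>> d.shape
(29, 5)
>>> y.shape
(29, 19, 5)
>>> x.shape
(5,)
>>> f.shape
(29, 3)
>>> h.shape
(5, 29)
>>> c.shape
(29,)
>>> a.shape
(29, 19, 29)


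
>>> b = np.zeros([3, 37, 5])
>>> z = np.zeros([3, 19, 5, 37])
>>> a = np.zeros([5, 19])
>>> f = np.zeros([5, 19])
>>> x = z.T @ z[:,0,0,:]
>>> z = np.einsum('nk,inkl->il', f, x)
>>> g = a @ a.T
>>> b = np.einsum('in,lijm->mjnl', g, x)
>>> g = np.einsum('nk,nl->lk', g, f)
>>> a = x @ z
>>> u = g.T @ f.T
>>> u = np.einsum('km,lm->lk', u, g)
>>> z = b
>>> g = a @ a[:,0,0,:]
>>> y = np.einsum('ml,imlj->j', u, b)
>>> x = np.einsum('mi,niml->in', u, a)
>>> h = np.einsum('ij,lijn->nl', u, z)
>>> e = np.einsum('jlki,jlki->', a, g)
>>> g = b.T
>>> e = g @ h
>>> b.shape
(37, 19, 5, 37)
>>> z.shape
(37, 19, 5, 37)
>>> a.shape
(37, 5, 19, 37)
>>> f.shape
(5, 19)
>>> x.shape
(5, 37)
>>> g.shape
(37, 5, 19, 37)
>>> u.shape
(19, 5)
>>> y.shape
(37,)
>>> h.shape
(37, 37)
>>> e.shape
(37, 5, 19, 37)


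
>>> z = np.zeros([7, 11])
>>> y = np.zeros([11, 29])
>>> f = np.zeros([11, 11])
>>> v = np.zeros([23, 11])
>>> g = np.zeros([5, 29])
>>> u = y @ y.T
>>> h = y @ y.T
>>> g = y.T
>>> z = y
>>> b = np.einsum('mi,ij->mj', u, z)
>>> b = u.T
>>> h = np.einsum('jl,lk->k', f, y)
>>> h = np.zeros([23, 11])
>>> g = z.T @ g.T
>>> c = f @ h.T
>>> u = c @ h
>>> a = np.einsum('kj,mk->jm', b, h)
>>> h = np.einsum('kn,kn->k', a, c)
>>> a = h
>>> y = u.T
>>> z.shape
(11, 29)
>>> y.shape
(11, 11)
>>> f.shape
(11, 11)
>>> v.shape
(23, 11)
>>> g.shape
(29, 29)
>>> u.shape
(11, 11)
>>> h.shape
(11,)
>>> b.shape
(11, 11)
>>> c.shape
(11, 23)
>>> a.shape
(11,)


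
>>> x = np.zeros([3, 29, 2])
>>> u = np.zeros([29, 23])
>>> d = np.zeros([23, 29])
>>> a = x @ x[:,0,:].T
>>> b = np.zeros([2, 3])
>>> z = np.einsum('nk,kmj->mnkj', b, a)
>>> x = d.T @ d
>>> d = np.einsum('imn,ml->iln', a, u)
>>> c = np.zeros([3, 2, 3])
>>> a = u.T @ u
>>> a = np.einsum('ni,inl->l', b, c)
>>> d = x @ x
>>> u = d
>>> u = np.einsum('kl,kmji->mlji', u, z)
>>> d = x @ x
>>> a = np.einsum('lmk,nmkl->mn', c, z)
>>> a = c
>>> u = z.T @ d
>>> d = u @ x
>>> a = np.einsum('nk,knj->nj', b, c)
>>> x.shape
(29, 29)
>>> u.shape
(3, 3, 2, 29)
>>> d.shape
(3, 3, 2, 29)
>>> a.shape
(2, 3)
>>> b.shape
(2, 3)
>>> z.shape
(29, 2, 3, 3)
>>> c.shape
(3, 2, 3)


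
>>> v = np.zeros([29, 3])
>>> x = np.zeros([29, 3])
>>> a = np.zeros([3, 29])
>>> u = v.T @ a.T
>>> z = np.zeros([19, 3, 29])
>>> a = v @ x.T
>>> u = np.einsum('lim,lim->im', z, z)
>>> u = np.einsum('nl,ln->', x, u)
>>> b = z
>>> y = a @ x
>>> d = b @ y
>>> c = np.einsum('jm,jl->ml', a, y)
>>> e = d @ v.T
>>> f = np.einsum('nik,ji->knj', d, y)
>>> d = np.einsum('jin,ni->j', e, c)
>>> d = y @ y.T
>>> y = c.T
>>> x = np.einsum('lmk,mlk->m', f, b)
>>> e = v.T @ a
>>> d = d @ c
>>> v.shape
(29, 3)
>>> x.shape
(19,)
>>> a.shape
(29, 29)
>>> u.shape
()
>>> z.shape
(19, 3, 29)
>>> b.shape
(19, 3, 29)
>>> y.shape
(3, 29)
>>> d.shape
(29, 3)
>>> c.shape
(29, 3)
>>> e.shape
(3, 29)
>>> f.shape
(3, 19, 29)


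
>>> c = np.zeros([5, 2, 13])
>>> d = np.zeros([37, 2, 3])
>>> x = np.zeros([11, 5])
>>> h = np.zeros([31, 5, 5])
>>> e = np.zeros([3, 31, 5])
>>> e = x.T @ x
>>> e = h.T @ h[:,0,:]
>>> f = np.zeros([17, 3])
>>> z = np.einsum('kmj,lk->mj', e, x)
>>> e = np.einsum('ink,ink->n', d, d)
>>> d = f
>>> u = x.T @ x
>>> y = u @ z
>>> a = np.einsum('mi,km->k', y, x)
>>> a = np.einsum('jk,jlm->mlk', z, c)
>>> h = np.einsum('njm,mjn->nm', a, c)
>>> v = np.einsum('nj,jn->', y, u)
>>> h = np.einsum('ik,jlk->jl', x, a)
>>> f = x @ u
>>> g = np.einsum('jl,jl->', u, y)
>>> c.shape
(5, 2, 13)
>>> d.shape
(17, 3)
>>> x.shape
(11, 5)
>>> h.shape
(13, 2)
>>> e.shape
(2,)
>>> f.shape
(11, 5)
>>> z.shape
(5, 5)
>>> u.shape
(5, 5)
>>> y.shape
(5, 5)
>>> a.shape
(13, 2, 5)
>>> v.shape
()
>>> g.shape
()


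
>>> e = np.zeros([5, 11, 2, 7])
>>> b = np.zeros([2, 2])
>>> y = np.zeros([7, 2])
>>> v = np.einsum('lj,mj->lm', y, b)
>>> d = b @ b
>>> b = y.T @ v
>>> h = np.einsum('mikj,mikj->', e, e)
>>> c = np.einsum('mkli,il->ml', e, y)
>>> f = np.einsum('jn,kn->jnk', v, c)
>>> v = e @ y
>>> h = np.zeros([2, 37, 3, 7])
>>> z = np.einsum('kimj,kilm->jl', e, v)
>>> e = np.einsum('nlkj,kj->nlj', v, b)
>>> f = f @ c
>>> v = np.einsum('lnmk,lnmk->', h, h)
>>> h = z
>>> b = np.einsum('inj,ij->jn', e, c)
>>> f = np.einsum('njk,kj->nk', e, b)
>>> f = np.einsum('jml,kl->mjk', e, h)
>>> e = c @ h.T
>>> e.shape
(5, 7)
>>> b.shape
(2, 11)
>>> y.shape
(7, 2)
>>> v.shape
()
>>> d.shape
(2, 2)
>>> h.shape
(7, 2)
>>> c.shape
(5, 2)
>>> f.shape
(11, 5, 7)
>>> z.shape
(7, 2)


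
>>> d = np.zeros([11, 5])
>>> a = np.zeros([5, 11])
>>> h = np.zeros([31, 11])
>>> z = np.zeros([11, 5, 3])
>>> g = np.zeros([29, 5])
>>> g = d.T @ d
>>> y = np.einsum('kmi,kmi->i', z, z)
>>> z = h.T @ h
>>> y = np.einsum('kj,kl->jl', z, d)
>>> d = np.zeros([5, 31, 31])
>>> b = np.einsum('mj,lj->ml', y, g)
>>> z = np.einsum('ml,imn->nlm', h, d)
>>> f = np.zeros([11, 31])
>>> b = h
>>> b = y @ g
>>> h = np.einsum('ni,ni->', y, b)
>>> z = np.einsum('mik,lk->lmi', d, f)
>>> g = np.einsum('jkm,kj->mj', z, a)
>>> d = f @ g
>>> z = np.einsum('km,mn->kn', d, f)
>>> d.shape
(11, 11)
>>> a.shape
(5, 11)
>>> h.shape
()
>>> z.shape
(11, 31)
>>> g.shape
(31, 11)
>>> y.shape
(11, 5)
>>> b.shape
(11, 5)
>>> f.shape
(11, 31)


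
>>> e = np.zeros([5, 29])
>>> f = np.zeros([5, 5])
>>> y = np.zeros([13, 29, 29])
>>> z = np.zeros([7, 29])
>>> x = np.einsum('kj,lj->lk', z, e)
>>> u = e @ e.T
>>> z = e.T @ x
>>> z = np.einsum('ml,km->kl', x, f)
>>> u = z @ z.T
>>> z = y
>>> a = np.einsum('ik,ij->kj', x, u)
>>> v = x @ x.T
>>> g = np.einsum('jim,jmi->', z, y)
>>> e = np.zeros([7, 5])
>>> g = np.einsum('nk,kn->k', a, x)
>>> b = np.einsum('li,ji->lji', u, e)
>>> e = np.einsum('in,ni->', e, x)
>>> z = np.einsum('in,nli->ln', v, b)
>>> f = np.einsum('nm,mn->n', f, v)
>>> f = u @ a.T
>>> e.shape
()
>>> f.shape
(5, 7)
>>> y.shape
(13, 29, 29)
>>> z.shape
(7, 5)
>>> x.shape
(5, 7)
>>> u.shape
(5, 5)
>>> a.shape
(7, 5)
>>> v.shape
(5, 5)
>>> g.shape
(5,)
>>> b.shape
(5, 7, 5)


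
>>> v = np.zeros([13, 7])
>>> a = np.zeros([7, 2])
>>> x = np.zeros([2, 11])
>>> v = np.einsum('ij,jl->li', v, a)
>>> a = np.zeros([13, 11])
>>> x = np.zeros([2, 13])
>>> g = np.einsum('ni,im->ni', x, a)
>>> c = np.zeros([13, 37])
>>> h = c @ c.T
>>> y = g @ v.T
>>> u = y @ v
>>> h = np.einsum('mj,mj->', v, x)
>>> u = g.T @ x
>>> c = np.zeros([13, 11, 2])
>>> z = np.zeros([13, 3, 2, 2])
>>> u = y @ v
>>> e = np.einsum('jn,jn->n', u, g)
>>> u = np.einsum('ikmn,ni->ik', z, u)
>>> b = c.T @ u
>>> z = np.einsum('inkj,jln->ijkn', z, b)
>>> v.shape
(2, 13)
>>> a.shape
(13, 11)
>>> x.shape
(2, 13)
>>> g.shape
(2, 13)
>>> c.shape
(13, 11, 2)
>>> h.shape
()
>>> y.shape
(2, 2)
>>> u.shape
(13, 3)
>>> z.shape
(13, 2, 2, 3)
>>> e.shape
(13,)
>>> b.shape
(2, 11, 3)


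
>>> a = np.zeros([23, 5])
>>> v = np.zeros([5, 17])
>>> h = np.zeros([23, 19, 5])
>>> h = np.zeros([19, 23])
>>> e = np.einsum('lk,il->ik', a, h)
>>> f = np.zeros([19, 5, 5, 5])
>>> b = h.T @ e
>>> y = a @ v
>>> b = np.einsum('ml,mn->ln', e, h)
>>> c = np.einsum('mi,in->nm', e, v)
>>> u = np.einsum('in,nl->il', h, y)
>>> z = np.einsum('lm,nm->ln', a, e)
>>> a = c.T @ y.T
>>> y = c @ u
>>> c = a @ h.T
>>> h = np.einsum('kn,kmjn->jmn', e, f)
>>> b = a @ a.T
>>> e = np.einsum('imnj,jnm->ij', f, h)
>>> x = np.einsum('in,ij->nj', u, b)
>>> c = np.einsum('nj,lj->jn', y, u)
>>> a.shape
(19, 23)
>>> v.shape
(5, 17)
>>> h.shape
(5, 5, 5)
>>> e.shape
(19, 5)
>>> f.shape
(19, 5, 5, 5)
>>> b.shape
(19, 19)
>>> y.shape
(17, 17)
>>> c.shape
(17, 17)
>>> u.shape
(19, 17)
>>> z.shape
(23, 19)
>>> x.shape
(17, 19)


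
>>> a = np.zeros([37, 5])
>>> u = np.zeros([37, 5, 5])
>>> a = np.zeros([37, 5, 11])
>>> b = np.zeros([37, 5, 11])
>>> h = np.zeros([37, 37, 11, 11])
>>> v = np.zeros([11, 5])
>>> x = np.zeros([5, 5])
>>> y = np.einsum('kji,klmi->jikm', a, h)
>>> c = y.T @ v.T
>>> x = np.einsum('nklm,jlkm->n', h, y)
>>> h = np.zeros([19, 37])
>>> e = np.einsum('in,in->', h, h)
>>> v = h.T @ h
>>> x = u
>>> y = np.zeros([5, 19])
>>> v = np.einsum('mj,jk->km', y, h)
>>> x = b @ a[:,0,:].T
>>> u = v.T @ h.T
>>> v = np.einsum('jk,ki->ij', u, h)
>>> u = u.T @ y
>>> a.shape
(37, 5, 11)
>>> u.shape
(19, 19)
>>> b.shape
(37, 5, 11)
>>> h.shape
(19, 37)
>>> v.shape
(37, 5)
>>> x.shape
(37, 5, 37)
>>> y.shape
(5, 19)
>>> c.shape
(11, 37, 11, 11)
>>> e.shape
()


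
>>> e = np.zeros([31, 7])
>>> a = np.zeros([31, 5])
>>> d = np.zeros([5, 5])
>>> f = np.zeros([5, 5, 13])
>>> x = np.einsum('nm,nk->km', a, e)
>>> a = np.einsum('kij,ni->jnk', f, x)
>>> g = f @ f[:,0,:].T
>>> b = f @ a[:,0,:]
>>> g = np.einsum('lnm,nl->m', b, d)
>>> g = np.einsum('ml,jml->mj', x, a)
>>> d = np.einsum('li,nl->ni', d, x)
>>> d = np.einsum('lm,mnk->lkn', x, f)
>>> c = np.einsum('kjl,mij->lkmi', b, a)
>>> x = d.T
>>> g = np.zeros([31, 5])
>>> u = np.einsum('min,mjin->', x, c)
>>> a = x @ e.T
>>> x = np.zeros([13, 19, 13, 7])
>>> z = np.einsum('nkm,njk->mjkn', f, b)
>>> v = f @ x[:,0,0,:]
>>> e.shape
(31, 7)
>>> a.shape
(5, 13, 31)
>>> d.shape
(7, 13, 5)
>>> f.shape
(5, 5, 13)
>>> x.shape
(13, 19, 13, 7)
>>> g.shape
(31, 5)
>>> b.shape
(5, 5, 5)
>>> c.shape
(5, 5, 13, 7)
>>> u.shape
()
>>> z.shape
(13, 5, 5, 5)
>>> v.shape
(5, 5, 7)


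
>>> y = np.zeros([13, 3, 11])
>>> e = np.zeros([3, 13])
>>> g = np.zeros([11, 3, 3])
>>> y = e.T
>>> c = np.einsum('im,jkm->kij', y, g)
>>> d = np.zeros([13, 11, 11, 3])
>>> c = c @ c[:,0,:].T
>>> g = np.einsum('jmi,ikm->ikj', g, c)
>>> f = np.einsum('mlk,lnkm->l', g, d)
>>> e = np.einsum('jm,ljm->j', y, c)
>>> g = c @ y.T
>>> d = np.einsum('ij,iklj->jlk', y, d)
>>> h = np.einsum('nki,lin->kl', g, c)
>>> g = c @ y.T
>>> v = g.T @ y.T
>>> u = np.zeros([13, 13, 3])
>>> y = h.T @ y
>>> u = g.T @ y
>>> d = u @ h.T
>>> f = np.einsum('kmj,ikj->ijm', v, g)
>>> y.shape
(3, 3)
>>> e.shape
(13,)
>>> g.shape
(3, 13, 13)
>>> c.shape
(3, 13, 3)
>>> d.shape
(13, 13, 13)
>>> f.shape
(3, 13, 13)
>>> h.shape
(13, 3)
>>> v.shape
(13, 13, 13)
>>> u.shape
(13, 13, 3)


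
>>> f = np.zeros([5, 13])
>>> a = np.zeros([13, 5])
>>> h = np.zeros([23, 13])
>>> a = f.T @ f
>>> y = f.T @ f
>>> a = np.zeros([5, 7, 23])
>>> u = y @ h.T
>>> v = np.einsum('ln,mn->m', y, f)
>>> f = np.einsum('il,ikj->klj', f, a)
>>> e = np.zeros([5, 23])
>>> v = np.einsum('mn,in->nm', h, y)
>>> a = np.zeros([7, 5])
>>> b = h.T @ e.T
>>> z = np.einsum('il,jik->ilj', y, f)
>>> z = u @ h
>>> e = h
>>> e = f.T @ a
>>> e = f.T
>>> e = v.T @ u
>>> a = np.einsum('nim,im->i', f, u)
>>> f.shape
(7, 13, 23)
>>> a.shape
(13,)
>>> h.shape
(23, 13)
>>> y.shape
(13, 13)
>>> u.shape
(13, 23)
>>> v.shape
(13, 23)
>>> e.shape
(23, 23)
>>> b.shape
(13, 5)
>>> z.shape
(13, 13)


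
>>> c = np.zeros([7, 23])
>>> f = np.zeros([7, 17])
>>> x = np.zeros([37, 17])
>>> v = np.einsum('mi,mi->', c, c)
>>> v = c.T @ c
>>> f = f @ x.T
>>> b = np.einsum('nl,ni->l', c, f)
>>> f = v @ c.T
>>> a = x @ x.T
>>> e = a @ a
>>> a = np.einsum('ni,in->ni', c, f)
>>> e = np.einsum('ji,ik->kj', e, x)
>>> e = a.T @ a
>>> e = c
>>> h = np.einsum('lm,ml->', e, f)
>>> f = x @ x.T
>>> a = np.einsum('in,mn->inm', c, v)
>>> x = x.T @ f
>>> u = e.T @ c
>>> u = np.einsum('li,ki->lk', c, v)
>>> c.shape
(7, 23)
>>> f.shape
(37, 37)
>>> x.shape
(17, 37)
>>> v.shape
(23, 23)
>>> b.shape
(23,)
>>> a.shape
(7, 23, 23)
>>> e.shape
(7, 23)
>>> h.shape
()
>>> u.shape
(7, 23)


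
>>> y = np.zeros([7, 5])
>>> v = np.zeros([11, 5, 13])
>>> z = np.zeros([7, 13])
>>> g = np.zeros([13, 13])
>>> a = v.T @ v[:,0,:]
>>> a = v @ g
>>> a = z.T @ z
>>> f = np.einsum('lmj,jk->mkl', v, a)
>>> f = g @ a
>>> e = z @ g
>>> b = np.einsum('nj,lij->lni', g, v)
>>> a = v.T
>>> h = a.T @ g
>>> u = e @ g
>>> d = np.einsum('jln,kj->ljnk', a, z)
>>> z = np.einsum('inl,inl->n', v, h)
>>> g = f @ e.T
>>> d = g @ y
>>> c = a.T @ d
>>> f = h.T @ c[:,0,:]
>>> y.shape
(7, 5)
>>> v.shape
(11, 5, 13)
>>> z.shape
(5,)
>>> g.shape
(13, 7)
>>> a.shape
(13, 5, 11)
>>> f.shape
(13, 5, 5)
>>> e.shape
(7, 13)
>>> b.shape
(11, 13, 5)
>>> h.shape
(11, 5, 13)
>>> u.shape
(7, 13)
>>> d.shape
(13, 5)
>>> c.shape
(11, 5, 5)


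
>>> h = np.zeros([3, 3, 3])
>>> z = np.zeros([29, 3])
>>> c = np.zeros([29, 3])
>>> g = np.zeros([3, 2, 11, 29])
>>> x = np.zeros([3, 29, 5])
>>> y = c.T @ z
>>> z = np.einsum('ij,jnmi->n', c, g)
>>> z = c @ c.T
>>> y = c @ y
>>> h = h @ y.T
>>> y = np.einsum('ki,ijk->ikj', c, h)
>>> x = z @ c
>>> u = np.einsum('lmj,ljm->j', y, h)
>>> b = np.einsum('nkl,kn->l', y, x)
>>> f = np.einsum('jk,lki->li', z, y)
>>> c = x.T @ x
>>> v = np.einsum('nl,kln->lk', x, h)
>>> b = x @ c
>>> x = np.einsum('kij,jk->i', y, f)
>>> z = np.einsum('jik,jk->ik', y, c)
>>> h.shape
(3, 3, 29)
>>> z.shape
(29, 3)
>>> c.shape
(3, 3)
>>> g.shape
(3, 2, 11, 29)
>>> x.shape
(29,)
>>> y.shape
(3, 29, 3)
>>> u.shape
(3,)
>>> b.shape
(29, 3)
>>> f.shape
(3, 3)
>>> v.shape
(3, 3)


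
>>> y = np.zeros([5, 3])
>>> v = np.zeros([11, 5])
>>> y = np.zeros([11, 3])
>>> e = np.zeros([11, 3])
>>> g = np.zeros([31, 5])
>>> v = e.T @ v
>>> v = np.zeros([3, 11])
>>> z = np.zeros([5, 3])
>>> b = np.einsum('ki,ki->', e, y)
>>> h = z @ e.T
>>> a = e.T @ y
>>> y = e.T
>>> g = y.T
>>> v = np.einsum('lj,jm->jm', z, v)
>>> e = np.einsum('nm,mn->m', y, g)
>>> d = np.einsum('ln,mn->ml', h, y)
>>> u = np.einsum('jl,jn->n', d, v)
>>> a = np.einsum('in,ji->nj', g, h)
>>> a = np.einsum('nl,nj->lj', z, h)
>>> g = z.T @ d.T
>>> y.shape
(3, 11)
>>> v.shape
(3, 11)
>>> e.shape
(11,)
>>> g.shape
(3, 3)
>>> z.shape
(5, 3)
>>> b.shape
()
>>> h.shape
(5, 11)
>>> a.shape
(3, 11)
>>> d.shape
(3, 5)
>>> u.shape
(11,)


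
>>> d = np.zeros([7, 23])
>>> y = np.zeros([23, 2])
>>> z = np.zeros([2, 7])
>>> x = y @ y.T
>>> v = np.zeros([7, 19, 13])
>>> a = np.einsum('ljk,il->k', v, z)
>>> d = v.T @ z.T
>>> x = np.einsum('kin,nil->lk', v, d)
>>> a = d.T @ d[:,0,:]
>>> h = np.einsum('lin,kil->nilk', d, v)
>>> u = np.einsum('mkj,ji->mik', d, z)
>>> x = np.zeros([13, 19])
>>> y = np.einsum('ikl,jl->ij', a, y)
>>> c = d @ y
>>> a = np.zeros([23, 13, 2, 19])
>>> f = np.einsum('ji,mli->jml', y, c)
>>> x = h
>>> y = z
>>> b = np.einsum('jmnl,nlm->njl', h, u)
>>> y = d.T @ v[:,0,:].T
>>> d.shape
(13, 19, 2)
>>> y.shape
(2, 19, 7)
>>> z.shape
(2, 7)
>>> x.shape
(2, 19, 13, 7)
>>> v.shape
(7, 19, 13)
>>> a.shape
(23, 13, 2, 19)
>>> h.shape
(2, 19, 13, 7)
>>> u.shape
(13, 7, 19)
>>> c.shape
(13, 19, 23)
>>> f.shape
(2, 13, 19)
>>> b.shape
(13, 2, 7)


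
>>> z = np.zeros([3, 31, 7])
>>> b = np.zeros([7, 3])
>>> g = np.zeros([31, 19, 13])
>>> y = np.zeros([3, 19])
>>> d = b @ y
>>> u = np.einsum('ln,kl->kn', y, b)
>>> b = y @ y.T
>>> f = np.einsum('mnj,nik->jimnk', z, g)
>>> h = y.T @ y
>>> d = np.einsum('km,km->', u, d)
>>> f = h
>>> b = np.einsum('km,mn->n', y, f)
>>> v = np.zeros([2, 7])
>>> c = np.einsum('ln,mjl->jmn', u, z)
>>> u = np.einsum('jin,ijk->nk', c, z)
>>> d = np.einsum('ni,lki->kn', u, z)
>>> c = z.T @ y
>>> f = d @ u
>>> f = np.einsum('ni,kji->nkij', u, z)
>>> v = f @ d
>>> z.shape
(3, 31, 7)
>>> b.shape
(19,)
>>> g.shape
(31, 19, 13)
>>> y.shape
(3, 19)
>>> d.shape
(31, 19)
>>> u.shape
(19, 7)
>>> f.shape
(19, 3, 7, 31)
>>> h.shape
(19, 19)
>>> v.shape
(19, 3, 7, 19)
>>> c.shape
(7, 31, 19)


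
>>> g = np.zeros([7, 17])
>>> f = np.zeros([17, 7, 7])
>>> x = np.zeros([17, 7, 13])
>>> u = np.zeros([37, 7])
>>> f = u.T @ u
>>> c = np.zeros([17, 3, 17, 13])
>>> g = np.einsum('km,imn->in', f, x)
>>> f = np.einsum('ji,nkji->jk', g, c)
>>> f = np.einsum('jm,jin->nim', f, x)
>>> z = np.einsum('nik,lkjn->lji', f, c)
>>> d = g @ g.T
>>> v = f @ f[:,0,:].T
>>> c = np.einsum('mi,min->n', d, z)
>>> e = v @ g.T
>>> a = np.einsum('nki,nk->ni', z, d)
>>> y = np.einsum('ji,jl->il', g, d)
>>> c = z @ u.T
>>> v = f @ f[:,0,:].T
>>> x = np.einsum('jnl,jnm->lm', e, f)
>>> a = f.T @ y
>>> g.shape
(17, 13)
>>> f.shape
(13, 7, 3)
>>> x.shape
(17, 3)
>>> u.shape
(37, 7)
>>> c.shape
(17, 17, 37)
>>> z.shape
(17, 17, 7)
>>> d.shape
(17, 17)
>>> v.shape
(13, 7, 13)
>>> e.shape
(13, 7, 17)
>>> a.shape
(3, 7, 17)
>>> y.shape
(13, 17)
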